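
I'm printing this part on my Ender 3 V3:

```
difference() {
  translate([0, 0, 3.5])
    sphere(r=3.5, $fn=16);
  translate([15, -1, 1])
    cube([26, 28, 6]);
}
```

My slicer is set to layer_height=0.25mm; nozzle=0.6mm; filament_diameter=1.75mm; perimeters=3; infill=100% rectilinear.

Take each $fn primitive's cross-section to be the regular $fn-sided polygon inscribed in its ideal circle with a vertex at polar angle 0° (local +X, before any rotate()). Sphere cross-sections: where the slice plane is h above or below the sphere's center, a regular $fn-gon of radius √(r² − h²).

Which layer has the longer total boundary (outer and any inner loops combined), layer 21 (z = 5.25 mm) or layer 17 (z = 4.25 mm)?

layer 17 (z = 4.25 mm)

Layer 21 (z = 5.25): the r=3.5 sphere contributes a regular 16-gon of circumradius √(3.5²−1.75²) = 3.031 (perimeter = 2·16·3.031·sin(180°/16) = 18.92 mm); the cube at (15, -1) is present — its section is the full 26×28 rectangle (perimeter 108.00 mm); Subtracting the remaining from the first: starting from the r=3.5 sphere, the 26×28 cube at (15, -1) misses the remaining region (no effect) — boundary = 18.92 mm. So its perimeter = 18.92 mm. Layer 17 (z = 4.25): the r=3.5 sphere contributes a regular 16-gon of circumradius √(3.5²−0.75²) = 3.419 (perimeter = 2·16·3.419·sin(180°/16) = 21.34 mm); the cube at (15, -1) (footprint 26×28) is included at this height (perimeter 108.00 mm); After the difference (first − rest): starting from the r=3.5 sphere, the 26×28 cube at (15, -1) misses the remaining region (no effect) — boundary = 21.34 mm. So its perimeter = 21.34 mm. Layer 17 is larger (21.34 vs 18.92 mm).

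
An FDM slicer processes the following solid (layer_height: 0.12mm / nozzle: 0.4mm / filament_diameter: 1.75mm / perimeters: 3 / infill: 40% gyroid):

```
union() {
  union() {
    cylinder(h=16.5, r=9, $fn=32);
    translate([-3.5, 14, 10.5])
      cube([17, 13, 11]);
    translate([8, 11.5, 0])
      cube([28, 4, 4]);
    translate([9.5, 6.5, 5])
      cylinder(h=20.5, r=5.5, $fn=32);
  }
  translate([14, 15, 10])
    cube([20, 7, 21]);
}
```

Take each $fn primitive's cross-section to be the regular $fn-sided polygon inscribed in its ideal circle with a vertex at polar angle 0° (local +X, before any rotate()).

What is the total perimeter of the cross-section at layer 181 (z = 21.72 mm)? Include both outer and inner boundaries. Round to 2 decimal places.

88.50 mm

At z = 21.72 mm: the cylinder is absent (z outside [0, 16.5]); the cube at (-3.5, 14) does not reach this height (z outside [10.5, 21.5]); the cube at (8, 11.5) is not intersected at this z (z outside [0, 4]); the cylinder at (9.5, 6.5): section is a regular 32-gon, circumradius r=5.5 (perimeter = 2·32·5.500·sin(180°/32) = 34.50 mm); Merging all regions: only the r=5.5 cylinder at (9.5, 6.5) is present, so the union is just that shape — boundary = 34.50 mm; the cube at (14, 15) (footprint 20×7) is included at this height (perimeter 54.00 mm); Merging all regions: the 2 present regions are separate (no shared area or edge), so areas and boundary lengths simply add and each stays a separate island — boundary = 88.50 mm. Overall, the cross-section has 2 separate islands. Total boundary length (outer) = 88.50 mm.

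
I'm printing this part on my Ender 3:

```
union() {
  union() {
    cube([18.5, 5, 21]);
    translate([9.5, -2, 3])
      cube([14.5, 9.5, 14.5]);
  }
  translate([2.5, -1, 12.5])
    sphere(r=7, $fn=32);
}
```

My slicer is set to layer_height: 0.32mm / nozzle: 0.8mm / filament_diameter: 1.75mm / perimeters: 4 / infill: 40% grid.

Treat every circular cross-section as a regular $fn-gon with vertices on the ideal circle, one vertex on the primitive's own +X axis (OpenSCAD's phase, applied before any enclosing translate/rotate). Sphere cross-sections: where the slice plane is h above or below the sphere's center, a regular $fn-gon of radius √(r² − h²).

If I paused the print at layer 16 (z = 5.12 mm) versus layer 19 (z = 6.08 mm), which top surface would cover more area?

Layer 16 (z = 5.12): the cube (footprint 18.5×5) is included at this height (area 92.50 mm²); the 14.5×9.5 cube at (9.5, -2) contributes its full rectangle (area 137.75 mm²); Merging all regions: the regions partially overlap — summed areas 230.25 mm² minus the doubly-counted overlap 45.00 mm² gives 185.25 mm² — area = 185.25 mm²; the sphere at (2.5, -1) is absent (|z−center|=7.380 > r=7); Taking the union: only the result so far is present, so the union is just that shape — area = 185.25 mm². So its area = 185.25 mm². Layer 19 (z = 6.08): the cube (footprint 18.5×5) is included at this height (area 92.50 mm²); the cube at (9.5, -2) is present — its section is the full 14.5×9.5 rectangle (area 137.75 mm²); Merging all regions: the regions partially overlap — summed areas 230.25 mm² minus the doubly-counted overlap 45.00 mm² gives 185.25 mm² — area = 185.25 mm²; the r=7 sphere at (2.5, -1) slices to a regular 32-gon of circumradius 2.790 (√(r²−h²) with h=6.42 from center) (area = (32/2)·2.790²·sin(360°/32) = 24.30 mm²); Combining (union): the regions partially overlap — summed areas 209.55 mm² minus the doubly-counted overlap 6.70 mm² gives 202.85 mm² — area = 202.85 mm². So its area = 202.85 mm². Layer 19 is larger (202.85 vs 185.25 mm²).

layer 19 (z = 6.08 mm)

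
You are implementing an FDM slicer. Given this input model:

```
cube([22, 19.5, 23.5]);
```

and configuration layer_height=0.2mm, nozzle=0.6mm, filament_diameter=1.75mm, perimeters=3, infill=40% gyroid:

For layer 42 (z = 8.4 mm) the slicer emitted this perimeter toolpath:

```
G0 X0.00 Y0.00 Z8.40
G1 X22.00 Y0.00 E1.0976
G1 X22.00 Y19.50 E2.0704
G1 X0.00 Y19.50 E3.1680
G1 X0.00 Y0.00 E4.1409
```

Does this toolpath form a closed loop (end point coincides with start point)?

Start point (G0): (0.00, 0.00). End point (last G1): the path returns to the start — closed.

yes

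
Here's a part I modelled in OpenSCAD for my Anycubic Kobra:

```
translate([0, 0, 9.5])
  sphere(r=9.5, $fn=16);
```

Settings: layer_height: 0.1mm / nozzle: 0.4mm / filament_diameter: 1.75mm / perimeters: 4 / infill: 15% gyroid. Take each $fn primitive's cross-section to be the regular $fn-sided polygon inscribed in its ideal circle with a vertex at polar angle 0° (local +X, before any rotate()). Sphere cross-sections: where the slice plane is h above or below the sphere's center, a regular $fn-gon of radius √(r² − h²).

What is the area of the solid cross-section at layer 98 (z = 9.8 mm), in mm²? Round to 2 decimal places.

276.02 mm²

At z = 9.8 mm: the r=9.5 sphere contributes a regular 16-gon of circumradius √(9.5²−0.3²) = 9.495 (area = (16/2)·9.495²·sin(360°/16) = 276.02 mm²). Overall, the cross-section is a single solid region. Net area = 276.02 mm².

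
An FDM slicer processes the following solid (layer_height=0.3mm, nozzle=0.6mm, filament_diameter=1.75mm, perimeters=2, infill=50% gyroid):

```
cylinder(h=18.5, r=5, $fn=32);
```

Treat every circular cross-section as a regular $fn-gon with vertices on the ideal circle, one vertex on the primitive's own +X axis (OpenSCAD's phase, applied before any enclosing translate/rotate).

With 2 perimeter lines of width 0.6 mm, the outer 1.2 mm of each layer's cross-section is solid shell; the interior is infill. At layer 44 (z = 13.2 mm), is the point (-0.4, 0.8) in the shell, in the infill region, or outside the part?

infill

At z = 13.2 mm: the cylinder: section is a regular 32-gon, circumradius r=5. Overall, the cross-section is a single solid region. The nearest boundary edge runs (-1.91, 4.62)→(-2.78, 4.16); distance from the point to it = 4.08 mm. The point is inside the cross-section and 4.08 mm from the nearest boundary — more than the 1.2 mm shell width (2 × 0.6), so it's in the infill interior.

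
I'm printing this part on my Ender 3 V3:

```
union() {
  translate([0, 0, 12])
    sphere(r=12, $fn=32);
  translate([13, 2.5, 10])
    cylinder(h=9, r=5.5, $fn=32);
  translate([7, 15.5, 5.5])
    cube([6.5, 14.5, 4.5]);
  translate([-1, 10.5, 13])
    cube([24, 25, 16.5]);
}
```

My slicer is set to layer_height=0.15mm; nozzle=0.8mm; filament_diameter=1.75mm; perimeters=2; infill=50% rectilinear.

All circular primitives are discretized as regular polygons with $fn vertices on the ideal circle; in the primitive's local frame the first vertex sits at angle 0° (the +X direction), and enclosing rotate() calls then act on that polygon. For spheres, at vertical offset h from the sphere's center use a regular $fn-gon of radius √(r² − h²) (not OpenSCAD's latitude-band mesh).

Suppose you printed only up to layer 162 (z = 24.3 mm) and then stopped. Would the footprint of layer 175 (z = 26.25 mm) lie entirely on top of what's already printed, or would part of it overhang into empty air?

entirely on top

Compare the two slices. At z = 24.3: the sphere does not reach this height (|z−center|=12.300 > r=12); the cylinder at (13, 2.5) is not intersected at this z (z outside [10, 19]); the cube at (7, 15.5) is not intersected at this z (z outside [5.5, 10]); the 24×25 cube at (-1, 10.5) contributes its full rectangle (area 600.00 mm²); Combining (union): only the 24×25 cube at (-1, 10.5) is present, so the union is just that shape — area = 600.00 mm². At z = 26.25: the sphere is absent (|z−center|=14.250 > r=12); the cylinder at (13, 2.5) is absent (z outside [10, 19]); the cube at (7, 15.5) is not intersected at this z (z outside [5.5, 10]); the cube at (-1, 10.5) is present — its section is the full 24×25 rectangle (area 600.00 mm²); Merging all regions: only the 24×25 cube at (-1, 10.5) is present, so the union is just that shape — area = 600.00 mm². Checking containment: the cross-section at z = 26.25 is a subset of the cross-section at z = 24.3.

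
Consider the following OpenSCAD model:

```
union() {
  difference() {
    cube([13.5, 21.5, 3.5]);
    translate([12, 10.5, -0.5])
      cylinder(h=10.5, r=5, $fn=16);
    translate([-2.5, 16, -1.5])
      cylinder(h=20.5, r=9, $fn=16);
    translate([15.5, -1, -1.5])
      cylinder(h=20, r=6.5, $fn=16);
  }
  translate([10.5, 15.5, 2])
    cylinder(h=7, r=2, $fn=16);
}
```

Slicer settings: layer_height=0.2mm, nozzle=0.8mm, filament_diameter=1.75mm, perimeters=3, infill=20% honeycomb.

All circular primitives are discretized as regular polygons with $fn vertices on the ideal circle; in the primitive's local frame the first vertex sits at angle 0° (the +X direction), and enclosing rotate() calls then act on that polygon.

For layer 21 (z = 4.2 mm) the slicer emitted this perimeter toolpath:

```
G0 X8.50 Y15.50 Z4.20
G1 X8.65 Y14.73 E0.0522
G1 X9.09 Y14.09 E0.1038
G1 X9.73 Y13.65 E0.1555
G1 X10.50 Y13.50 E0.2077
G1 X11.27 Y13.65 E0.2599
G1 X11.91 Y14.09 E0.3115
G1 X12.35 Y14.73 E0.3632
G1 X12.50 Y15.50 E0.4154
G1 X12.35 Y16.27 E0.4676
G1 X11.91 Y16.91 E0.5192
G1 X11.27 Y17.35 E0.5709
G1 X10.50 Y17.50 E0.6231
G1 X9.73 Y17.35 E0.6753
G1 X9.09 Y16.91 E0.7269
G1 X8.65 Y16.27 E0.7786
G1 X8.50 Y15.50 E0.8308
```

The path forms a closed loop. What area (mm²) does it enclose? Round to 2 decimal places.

Apply the shoelace formula to the sequence of (X, Y) vertices; enclosed area = 12.25 mm².

12.25 mm²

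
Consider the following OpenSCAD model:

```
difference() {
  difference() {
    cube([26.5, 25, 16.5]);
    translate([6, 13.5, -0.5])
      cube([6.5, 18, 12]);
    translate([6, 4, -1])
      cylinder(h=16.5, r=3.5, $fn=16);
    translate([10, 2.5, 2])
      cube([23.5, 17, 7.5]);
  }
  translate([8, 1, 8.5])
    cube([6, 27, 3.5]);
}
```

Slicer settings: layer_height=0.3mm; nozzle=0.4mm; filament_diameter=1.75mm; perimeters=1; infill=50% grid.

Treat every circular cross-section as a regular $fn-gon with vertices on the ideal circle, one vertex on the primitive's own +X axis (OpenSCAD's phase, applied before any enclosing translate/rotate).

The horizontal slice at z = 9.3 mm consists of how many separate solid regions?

2

At z = 9.3 mm: the cube (footprint 26.5×25) is included at this height; the 6.5×18 cube at (6, 13.5) contributes its full rectangle; the cylinder at (6, 4): section is a regular 16-gon, circumradius r=3.5; the cube at (10, 2.5) is present — its section is the full 23.5×17 rectangle; Taking the first minus the rest: starting from the 26.5×25 cube, the 6.5×18 cube at (6, 13.5) partially overlaps it — only the 74.75 mm² overlap (of its 117.00 mm²) is removed, clipping the outline; the r=3.5 cylinder at (6, 4) lies wholly inside it (removes its full 37.50 mm² and its 21.85 mm outline becomes a hole wall); the 23.5×17 cube at (10, 2.5) partially overlaps it — only the 265.50 mm² overlap (of its 399.50 mm²) is removed, clipping the outline — 2 connected regions with 1 hole; the 6×27 cube at (8, 1) contributes its full rectangle; Taking the first minus the rest: starting from that combined region, the 6×27 cube at (8, 1) partially overlaps it — only the 33.50 mm² overlap (of its 162.00 mm²) is removed, clipping the outline — 2 connected regions. The result has 2 disconnected regions.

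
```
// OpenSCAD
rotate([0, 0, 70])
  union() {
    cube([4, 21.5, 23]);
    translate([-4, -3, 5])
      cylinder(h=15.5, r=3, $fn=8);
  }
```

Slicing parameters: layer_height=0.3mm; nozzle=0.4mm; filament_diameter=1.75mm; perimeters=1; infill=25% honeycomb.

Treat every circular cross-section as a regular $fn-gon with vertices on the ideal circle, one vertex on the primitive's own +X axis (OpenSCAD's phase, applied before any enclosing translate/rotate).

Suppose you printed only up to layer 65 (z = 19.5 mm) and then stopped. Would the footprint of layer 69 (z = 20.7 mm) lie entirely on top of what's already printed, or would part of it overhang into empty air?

Compare the two slices. At z = 19.5: the 4×21.5 cube contributes its full rectangle (area 86.00 mm²); the r=3 cylinder at (-4, -3) contributes a regular 8-gon of circumradius 3 (area = (8/2)·3.000²·sin(360°/8) = 25.46 mm²); Merging all regions: the 2 present regions are separate (no shared area or edge), so areas and boundary lengths simply add and each stays a separate island — area = 111.46 mm²; (whole slice rotated 70° about Z — lengths, areas and connectivity unchanged). At z = 20.7: the cube (footprint 4×21.5) is included at this height (area 86.00 mm²); the cylinder at (-4, -3) is absent (z outside [5, 20.5]); Taking the union: only the 4×21.5 cube is present, so the union is just that shape — area = 86.00 mm²; (whole slice rotated 70° about Z — lengths, areas and connectivity unchanged). Checking containment: the cross-section at z = 20.7 is a subset of the cross-section at z = 19.5.

entirely on top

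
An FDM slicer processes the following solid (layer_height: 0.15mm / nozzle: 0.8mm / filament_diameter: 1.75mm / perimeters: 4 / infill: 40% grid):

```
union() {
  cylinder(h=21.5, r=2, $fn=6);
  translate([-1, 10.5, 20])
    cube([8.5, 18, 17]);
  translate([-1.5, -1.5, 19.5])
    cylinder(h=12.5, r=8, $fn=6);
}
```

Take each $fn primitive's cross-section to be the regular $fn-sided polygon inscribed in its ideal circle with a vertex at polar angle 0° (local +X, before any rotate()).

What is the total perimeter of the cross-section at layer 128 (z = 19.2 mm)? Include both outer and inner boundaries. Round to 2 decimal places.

At z = 19.2 mm: the r=2 cylinder gives a regular 6-gon of circumradius 2 (constant along its height) (perimeter = 2·6·2.000·sin(180°/6) = 12.00 mm); the cube at (-1, 10.5) does not reach this height (z outside [20, 37]); the cylinder at (-1.5, -1.5) is absent (z outside [19.5, 32]); Merging all regions: only the r=2 cylinder is present, so the union is just that shape — boundary = 12.00 mm. Overall, the cross-section is a single solid region. Total boundary length (outer) = 12.00 mm.

12.00 mm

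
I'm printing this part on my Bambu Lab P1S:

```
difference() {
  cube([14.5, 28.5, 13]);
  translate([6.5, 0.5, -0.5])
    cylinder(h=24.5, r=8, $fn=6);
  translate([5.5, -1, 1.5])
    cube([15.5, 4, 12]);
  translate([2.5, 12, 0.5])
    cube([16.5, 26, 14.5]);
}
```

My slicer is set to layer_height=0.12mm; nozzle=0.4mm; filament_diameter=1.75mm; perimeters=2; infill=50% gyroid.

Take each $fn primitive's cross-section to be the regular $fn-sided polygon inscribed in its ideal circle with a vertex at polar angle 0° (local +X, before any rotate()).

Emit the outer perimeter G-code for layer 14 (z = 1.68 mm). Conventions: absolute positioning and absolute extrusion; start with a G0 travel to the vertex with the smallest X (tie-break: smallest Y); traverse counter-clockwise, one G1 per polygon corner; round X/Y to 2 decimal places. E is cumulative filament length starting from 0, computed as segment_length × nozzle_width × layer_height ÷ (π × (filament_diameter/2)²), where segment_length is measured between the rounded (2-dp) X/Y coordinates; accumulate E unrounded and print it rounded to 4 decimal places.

G0 X0.00 Y3.10 Z1.68
G1 X2.50 Y7.43 E0.0998
G1 X10.50 Y7.43 E0.2594
G1 X13.06 Y3.00 E0.3615
G1 X14.50 Y3.00 E0.3903
G1 X14.50 Y12.00 E0.5699
G1 X2.50 Y12.00 E0.8093
G1 X2.50 Y28.50 E1.1386
G1 X0.00 Y28.50 E1.1885
G1 X0.00 Y3.10 E1.6954

At z = 1.68 mm: the 14.5×28.5 cube contributes its full rectangle; the r=8 cylinder at (6.5, 0.5) contributes a regular 6-gon of circumradius 8; the 15.5×4 cube at (5.5, -1) contributes its full rectangle; the cube at (2.5, 12) is present — its section is the full 16.5×26 rectangle; Subtracting the remaining from the first: starting from the 14.5×28.5 cube, the r=8 cylinder at (6.5, 0.5) partially overlaps it — only the 88.37 mm² overlap (of its 166.28 mm²) is removed, clipping the outline; the 15.5×4 cube at (5.5, -1) partially overlaps it — only the 1.88 mm² overlap (of its 62.00 mm²) is removed, clipping the outline; the 16.5×26 cube at (2.5, 12) partially overlaps it — only the 198.00 mm² overlap (of its 429.00 mm²) is removed, clipping the outline — 1 connected region. The outline is a single polygon with 9 vertices. Extrusion per mm of travel: 0.4 × 0.12 / (π × 0.875²) = 0.019956. Accumulating E over each segment gives final E = 1.6954.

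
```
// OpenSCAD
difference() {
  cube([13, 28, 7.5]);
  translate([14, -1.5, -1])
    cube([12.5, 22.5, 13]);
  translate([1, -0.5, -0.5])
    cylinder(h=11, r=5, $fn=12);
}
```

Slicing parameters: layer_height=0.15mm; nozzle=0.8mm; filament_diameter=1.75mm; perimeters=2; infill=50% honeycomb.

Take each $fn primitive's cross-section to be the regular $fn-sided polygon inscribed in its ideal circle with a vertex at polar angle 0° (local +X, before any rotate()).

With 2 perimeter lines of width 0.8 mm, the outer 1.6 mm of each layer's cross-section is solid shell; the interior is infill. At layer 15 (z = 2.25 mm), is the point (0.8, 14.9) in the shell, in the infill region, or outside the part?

shell

At z = 2.25 mm: the cube (footprint 13×28) is included at this height; the cube at (14, -1.5) is present — its section is the full 12.5×22.5 rectangle; the cylinder at (1, -0.5): section is a regular 12-gon, circumradius r=5; Taking the first minus the rest: starting from the 13×28 cube, the 12.5×22.5 cube at (14, -1.5) misses the remaining region (no effect); the r=5 cylinder at (1, -0.5) partially overlaps it — only the 20.65 mm² overlap (of its 75.00 mm²) is removed, clipping the outline — 1 connected region. Overall, the cross-section is a single solid region. The nearest boundary edge runs (0.00, 4.23)→(0.00, 28.00); distance from the point to it = 0.80 mm. The point is inside the cross-section, 0.80 mm from the nearest boundary — within the 1.6 mm shell band (2 × 0.8).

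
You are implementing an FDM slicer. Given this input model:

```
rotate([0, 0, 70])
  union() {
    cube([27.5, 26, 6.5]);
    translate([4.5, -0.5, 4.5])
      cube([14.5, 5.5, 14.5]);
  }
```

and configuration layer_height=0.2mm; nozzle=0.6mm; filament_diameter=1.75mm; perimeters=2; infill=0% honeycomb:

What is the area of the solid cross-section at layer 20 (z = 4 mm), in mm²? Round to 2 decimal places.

At z = 4 mm: the cube (footprint 27.5×26) is included at this height (area 715.00 mm²); the cube at (4.5, -0.5) is absent (z outside [4.5, 19]); Combining (union): only the 27.5×26 cube is present, so the union is just that shape — area = 715.00 mm²; (rotated 70° about Z; rotation is an isometry so areas/perimeters/island counts are preserved). Overall, the cross-section is a single solid region. Net area = 715.00 mm².

715.00 mm²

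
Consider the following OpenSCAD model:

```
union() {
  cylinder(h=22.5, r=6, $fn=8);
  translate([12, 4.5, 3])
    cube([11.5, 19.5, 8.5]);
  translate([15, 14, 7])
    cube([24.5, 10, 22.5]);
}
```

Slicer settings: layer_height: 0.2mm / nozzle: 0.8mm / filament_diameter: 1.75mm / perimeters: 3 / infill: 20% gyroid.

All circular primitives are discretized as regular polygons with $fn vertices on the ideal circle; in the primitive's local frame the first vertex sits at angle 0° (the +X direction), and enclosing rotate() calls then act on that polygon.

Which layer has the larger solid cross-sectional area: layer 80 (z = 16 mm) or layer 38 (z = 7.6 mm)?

layer 38 (z = 7.6 mm)

Layer 80 (z = 16): the r=6 cylinder gives a regular 8-gon of circumradius 6 (constant along its height) (area = (8/2)·6.000²·sin(360°/8) = 101.82 mm²); the cube at (12, 4.5) does not reach this height (z outside [3, 11.5]); the cube at (15, 14) (footprint 24.5×10) is included at this height (area 245.00 mm²); Combining (union): the 2 present regions are separate (no shared area or edge), so areas and boundary lengths simply add and each stays a separate island — area = 346.82 mm². So its area = 346.82 mm². Layer 38 (z = 7.6): the cylinder: section is a regular 8-gon, circumradius r=6 (area = (8/2)·6.000²·sin(360°/8) = 101.82 mm²); the 11.5×19.5 cube at (12, 4.5) contributes its full rectangle (area 224.25 mm²); the cube at (15, 14) (footprint 24.5×10) is included at this height (area 245.00 mm²); Merging all regions: the regions partially overlap — summed areas 571.07 mm² minus the doubly-counted overlap 85.00 mm² gives 486.07 mm² — area = 486.07 mm². So its area = 486.07 mm². Layer 38 is larger (486.07 vs 346.82 mm²).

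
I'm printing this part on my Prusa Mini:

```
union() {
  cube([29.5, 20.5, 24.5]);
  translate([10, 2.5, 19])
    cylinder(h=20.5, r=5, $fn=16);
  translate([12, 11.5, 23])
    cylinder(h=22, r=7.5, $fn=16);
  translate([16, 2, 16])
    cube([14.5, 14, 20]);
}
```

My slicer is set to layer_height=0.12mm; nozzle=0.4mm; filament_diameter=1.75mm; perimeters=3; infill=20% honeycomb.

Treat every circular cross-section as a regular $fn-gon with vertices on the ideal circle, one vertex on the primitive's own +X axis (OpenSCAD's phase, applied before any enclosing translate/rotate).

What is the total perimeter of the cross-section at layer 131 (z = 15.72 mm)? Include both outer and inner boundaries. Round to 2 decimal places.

At z = 15.72 mm: the cube (footprint 29.5×20.5) is included at this height (perimeter 100.00 mm); the cylinder at (10, 2.5) is absent (z outside [19, 39.5]); the cylinder at (12, 11.5) is absent (z outside [23, 45]); the cube at (16, 2) is not intersected at this z (z outside [16, 36]); Combining (union): only the 29.5×20.5 cube is present, so the union is just that shape — boundary = 100.00 mm. Overall, the cross-section is a single solid region. Total boundary length (outer) = 100.00 mm.

100.00 mm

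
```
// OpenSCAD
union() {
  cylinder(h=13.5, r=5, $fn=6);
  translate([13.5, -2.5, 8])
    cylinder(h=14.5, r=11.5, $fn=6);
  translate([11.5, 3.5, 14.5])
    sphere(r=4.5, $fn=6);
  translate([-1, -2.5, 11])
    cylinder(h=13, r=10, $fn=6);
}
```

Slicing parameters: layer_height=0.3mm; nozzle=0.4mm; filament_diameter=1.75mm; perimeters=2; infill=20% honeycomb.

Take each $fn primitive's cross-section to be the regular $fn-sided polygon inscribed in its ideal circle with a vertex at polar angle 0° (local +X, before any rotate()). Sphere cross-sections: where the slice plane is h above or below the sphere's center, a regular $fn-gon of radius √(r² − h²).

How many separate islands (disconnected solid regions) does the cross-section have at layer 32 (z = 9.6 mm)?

At z = 9.6 mm: the cylinder: section is a regular 6-gon, circumradius r=5; the r=11.5 cylinder at (13.5, -2.5) gives a regular 6-gon of circumradius 11.5 (constant along its height); the sphere at (11.5, 3.5) is absent (|z−center|=4.900 > r=4.5); the cylinder at (-1, -2.5) is not intersected at this z (z outside [11, 24]); Merging all regions: the regions partially overlap (shared area 5.99 mm²), so overlapping operands fuse into one piece — 1 connected region. Overall, the cross-section is a single solid region. Island count = 1.

1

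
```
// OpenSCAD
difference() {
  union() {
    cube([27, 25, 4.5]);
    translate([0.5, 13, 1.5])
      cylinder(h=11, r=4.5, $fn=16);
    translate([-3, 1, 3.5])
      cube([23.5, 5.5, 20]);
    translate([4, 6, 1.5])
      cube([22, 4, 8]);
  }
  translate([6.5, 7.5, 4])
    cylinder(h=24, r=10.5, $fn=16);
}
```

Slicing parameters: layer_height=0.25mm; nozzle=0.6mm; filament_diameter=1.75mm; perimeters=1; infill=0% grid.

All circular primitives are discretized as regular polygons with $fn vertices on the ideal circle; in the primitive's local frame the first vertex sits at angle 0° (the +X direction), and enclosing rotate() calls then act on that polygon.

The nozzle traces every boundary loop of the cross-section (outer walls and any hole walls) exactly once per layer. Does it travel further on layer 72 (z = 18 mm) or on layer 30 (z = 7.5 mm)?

layer 30 (z = 7.5 mm)

Layer 72 (z = 18): the cube is absent (z outside [0, 4.5]); the cylinder at (0.5, 13) does not reach this height (z outside [1.5, 12.5]); the cube at (-3, 1) is present — its section is the full 23.5×5.5 rectangle (perimeter 58.00 mm); the cube at (4, 6) does not reach this height (z outside [1.5, 9.5]); Merging all regions: only the 23.5×5.5 cube at (-3, 1) is present, so the union is just that shape — boundary = 58.00 mm; the r=10.5 cylinder at (6.5, 7.5) gives a regular 16-gon of circumradius 10.5 (constant along its height) (perimeter = 2·16·10.500·sin(180°/16) = 65.55 mm); After the difference (first − rest): starting from the result so far, the r=10.5 cylinder at (6.5, 7.5) partially overlaps it — only the 102.86 mm² overlap (of its 337.53 mm²) is removed, clipping the outline — boundary = 27.48 mm. So its perimeter = 27.48 mm. Layer 30 (z = 7.5): the cube does not reach this height (z outside [0, 4.5]); the r=4.5 cylinder at (0.5, 13) gives a regular 16-gon of circumradius 4.5 (constant along its height) (perimeter = 2·16·4.500·sin(180°/16) = 28.09 mm); the 23.5×5.5 cube at (-3, 1) contributes its full rectangle (perimeter 58.00 mm); the cube at (4, 6) is present — its section is the full 22×4 rectangle (perimeter 52.00 mm); Merging all regions: the regions partially overlap (shared area 8.25 mm²), so the edge portions inside another operand are dropped and the merged outline is re-measured after clipping — boundary = 104.09 mm; the r=10.5 cylinder at (6.5, 7.5) contributes a regular 16-gon of circumradius 10.5 (perimeter = 2·16·10.500·sin(180°/16) = 65.55 mm); Taking the first minus the rest: starting from the result so far, the r=10.5 cylinder at (6.5, 7.5) partially overlaps it — only the 195.37 mm² overlap (of its 337.53 mm²) is removed, clipping the outline — boundary = 65.79 mm. So its perimeter = 65.79 mm. Layer 30 is larger (65.79 vs 27.48 mm).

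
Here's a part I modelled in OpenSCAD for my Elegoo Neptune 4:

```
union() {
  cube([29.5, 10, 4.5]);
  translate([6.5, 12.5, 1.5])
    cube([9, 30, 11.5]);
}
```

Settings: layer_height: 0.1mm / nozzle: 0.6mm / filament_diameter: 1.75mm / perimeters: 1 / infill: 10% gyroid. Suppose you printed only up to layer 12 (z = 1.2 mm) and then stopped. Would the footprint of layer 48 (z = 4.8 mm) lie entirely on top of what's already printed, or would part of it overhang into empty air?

part overhangs

Compare the two slices. At z = 1.2: the 29.5×10 cube contributes its full rectangle (area 295.00 mm²); the cube at (6.5, 12.5) is absent (z outside [1.5, 13]); Merging all regions: only the 29.5×10 cube is present, so the union is just that shape — area = 295.00 mm². At z = 4.8: the cube is absent (z outside [0, 4.5]); the 9×30 cube at (6.5, 12.5) contributes its full rectangle (area 270.00 mm²); Merging all regions: only the 9×30 cube at (6.5, 12.5) is present, so the union is just that shape — area = 270.00 mm². Checking containment: at z = 4.8 the cross-section extends beyond the z = 1.2 cross-section by about 270.00 mm².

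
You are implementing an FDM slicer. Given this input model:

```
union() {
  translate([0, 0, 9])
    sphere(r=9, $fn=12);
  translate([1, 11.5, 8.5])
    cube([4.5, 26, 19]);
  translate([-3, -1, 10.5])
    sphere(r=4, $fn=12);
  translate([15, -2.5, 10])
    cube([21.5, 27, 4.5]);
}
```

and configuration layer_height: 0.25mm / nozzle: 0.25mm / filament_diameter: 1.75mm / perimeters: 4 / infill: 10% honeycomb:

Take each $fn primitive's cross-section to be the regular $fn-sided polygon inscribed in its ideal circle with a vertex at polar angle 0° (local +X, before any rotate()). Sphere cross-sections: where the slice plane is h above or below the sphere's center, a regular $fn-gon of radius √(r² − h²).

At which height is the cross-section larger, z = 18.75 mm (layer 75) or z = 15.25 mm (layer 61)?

Layer 75 (z = 18.75): the sphere does not reach this height (|z−center|=9.750 > r=9); the 4.5×26 cube at (1, 11.5) contributes its full rectangle (area 117.00 mm²); the sphere at (-3, -1) is not intersected at this z (|z−center|=8.250 > r=4); the cube at (15, -2.5) is absent (z outside [10, 14.5]); Combining (union): only the 4.5×26 cube at (1, 11.5) is present, so the union is just that shape — area = 117.00 mm². So its area = 117.00 mm². Layer 61 (z = 15.25): the sphere: section is a regular 12-gon, circumradius = √(r²−h²) = √(9²−6.25²) = 6.476 (area = (12/2)·6.476²·sin(360°/12) = 125.81 mm²); the 4.5×26 cube at (1, 11.5) contributes its full rectangle (area 117.00 mm²); the sphere at (-3, -1) is absent (|z−center|=4.750 > r=4); the cube at (15, -2.5) does not reach this height (z outside [10, 14.5]); Merging all regions: the 2 present regions are separate (no shared area or edge), so areas and boundary lengths simply add and each stays a separate island — area = 242.81 mm². So its area = 242.81 mm². Layer 61 is larger (242.81 vs 117.00 mm²).

layer 61 (z = 15.25 mm)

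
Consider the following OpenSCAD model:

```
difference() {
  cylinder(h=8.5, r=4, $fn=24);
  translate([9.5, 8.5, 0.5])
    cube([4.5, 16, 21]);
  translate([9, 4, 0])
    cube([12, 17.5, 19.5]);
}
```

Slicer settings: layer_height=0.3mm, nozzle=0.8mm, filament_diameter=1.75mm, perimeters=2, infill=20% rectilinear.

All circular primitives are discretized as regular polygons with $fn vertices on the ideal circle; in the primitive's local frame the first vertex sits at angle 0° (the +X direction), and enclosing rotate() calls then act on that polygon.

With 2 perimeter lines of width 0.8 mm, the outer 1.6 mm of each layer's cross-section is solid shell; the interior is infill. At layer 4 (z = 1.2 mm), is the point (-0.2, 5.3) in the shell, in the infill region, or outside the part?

outside

At z = 1.2 mm: the cylinder: section is a regular 24-gon, circumradius r=4; the cube at (9.5, 8.5) (footprint 4.5×16) is included at this height; the cube at (9, 4) (footprint 12×17.5) is included at this height; After the difference (first − rest): starting from the r=4 cylinder, the 4.5×16 cube at (9.5, 8.5) misses the remaining region (no effect); the 12×17.5 cube at (9, 4) misses the remaining region (no effect) — 1 connected region. Overall, the cross-section is a single solid region. The nearest boundary edge runs (-1.04, 3.86)→(0.00, 4.00); distance from the point to it = 1.31 mm. The point is not inside any of the regions above, so it lies outside the cross-section (1.31 mm from the nearest boundary).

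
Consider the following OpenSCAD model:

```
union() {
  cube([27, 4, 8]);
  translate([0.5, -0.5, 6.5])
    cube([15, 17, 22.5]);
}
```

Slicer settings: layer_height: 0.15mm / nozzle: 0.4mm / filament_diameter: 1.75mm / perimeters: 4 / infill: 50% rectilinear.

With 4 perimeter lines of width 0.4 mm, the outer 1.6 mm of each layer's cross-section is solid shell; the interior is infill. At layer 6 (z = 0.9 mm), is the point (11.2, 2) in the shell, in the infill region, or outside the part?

At z = 0.9 mm: the cube is present — its section is the full 27×4 rectangle; the cube at (0.5, -0.5) is not intersected at this z (z outside [6.5, 29]); Merging all regions: only the 27×4 cube is present, so the union is just that shape — 1 connected region. Overall, the cross-section is a single solid region. The nearest boundary edge runs (0.00, 0.00)→(27.00, 0.00); distance from the point to it = 2.00 mm. The point is inside the cross-section and 2.00 mm from the nearest boundary — more than the 1.6 mm shell width (4 × 0.4), so it's in the infill interior.

infill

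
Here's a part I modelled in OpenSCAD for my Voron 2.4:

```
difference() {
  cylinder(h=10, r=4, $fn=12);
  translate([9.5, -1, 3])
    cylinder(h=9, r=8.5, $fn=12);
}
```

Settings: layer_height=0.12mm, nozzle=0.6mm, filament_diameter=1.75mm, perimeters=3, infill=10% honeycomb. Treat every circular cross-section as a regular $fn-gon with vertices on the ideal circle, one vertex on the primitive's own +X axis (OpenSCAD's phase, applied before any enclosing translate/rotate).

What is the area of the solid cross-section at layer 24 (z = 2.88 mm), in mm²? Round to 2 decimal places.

At z = 2.88 mm: the r=4 cylinder gives a regular 12-gon of circumradius 4 (constant along its height) (area = (12/2)·4.000²·sin(360°/12) = 48.00 mm²); the cylinder at (9.5, -1) is not intersected at this z (z outside [3, 12]); Subtracting the remaining from the first: none of the subtracted shapes is present at this height, so the r=4 cylinder is unchanged — area = 48.00 mm². Overall, the cross-section is a single solid region. Net area = 48.00 mm².

48.00 mm²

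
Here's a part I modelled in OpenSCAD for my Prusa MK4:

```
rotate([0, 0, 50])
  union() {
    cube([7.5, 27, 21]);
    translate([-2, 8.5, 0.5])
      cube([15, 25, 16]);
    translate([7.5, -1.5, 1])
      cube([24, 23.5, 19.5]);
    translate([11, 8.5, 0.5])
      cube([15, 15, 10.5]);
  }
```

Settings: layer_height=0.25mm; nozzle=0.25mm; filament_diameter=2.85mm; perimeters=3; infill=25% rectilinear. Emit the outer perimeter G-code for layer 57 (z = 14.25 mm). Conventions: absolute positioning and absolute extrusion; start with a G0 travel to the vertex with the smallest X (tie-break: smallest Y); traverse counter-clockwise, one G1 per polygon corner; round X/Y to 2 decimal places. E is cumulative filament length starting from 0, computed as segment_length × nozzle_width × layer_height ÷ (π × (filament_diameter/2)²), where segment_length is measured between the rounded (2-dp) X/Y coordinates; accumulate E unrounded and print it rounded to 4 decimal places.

G0 X-26.95 Y20.00 Z14.25
G1 X-7.80 Y3.93 E0.2449
G1 X-6.51 Y5.46 E0.2645
G1 X0.00 Y0.00 E0.3478
G1 X4.82 Y5.75 E0.4213
G1 X5.97 Y4.78 E0.4360
G1 X21.40 Y23.17 E0.6712
G1 X3.39 Y38.27 E0.9015
G1 X-8.50 Y24.10 E1.0827
G1 X-17.31 Y31.49 E1.1953
G1 X-26.95 Y20.00 E1.3423

At z = 14.25 mm: the cube (footprint 7.5×27) is included at this height; the 15×25 cube at (-2, 8.5) contributes its full rectangle; the cube at (7.5, -1.5) (footprint 24×23.5) is included at this height; the cube at (11, 8.5) does not reach this height (z outside [0.5, 11]); Merging all regions: the regions partially overlap (shared area 213.00 mm²), so overlapping operands fuse into one piece — 1 connected region; (rotated 50° about Z; rotation is an isometry so areas/perimeters/island counts are preserved). The outline is a single polygon with 10 vertices. Extrusion per mm of travel: 0.25 × 0.25 / (π × 1.425²) = 0.009797. Accumulating E over each segment gives final E = 1.3423.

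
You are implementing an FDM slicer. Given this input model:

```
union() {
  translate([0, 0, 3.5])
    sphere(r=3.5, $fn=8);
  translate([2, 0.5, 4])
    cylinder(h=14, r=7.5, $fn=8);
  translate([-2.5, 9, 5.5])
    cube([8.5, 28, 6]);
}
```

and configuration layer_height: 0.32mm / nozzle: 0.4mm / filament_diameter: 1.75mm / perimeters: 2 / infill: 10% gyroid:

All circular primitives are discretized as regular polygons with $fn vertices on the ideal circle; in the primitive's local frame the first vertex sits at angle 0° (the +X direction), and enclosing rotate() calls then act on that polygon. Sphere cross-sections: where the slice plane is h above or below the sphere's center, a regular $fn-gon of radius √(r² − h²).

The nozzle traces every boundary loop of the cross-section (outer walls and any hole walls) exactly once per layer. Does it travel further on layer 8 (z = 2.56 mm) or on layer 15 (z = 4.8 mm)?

Layer 8 (z = 2.56): the r=3.5 sphere slices to a regular 8-gon of circumradius 3.371 (√(r²−h²) with h=0.94 from center) (perimeter = 2·8·3.371·sin(180°/8) = 20.64 mm); the cylinder at (2, 0.5) is not intersected at this z (z outside [4, 18]); the cube at (-2.5, 9) is not intersected at this z (z outside [5.5, 11.5]); Merging all regions: only the r=3.5 sphere is present, so the union is just that shape — boundary = 20.64 mm. So its perimeter = 20.64 mm. Layer 15 (z = 4.8): the sphere: section is a regular 8-gon, circumradius = √(r²−h²) = √(3.5²−1.3²) = 3.250 (perimeter = 2·8·3.250·sin(180°/8) = 19.90 mm); the cylinder at (2, 0.5): section is a regular 8-gon, circumradius r=7.5 (perimeter = 2·8·7.500·sin(180°/8) = 45.92 mm); the cube at (-2.5, 9) is absent (z outside [5.5, 11.5]); Taking the union: the r=3.5 sphere lies entirely inside the r=7.5 cylinder at (2, 0.5), so the union is just the r=7.5 cylinder at (2, 0.5) — boundary = 45.92 mm. So its perimeter = 45.92 mm. Layer 15 is larger (45.92 vs 20.64 mm).

layer 15 (z = 4.8 mm)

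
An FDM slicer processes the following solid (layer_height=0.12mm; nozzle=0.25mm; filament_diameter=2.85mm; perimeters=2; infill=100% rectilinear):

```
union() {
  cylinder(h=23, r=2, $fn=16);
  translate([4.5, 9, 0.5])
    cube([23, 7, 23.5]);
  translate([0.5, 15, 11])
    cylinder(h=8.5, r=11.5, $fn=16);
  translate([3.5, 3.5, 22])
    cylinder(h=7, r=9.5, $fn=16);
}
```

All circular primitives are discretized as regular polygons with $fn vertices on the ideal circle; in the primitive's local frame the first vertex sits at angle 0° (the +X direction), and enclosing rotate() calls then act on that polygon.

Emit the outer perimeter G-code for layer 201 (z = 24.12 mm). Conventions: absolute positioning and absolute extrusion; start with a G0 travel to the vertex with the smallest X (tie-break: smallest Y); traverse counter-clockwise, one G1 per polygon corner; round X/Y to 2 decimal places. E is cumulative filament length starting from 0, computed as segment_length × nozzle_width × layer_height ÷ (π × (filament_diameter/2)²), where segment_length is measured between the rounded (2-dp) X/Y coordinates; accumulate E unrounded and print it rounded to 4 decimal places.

At z = 24.12 mm: the cylinder is not intersected at this z (z outside [0, 23]); the cube at (4.5, 9) does not reach this height (z outside [0.5, 24]); the cylinder at (0.5, 15) is absent (z outside [11, 19.5]); the r=9.5 cylinder at (3.5, 3.5) contributes a regular 16-gon of circumradius 9.5; Combining (union): only the r=9.5 cylinder at (3.5, 3.5) is present, so the union is just that shape — 1 connected region. The outline is a single polygon with 16 vertices. Extrusion per mm of travel: 0.25 × 0.12 / (π × 1.425²) = 0.004703. Accumulating E over each segment gives final E = 0.2790.

G0 X-6.00 Y3.50 Z24.12
G1 X-5.28 Y-0.14 E0.0174
G1 X-3.22 Y-3.22 E0.0349
G1 X-0.14 Y-5.28 E0.0523
G1 X3.50 Y-6.00 E0.0697
G1 X7.14 Y-5.28 E0.0872
G1 X10.22 Y-3.22 E0.1046
G1 X12.28 Y-0.14 E0.1220
G1 X13.00 Y3.50 E0.1395
G1 X12.28 Y7.14 E0.1569
G1 X10.22 Y10.22 E0.1744
G1 X7.14 Y12.28 E0.1918
G1 X3.50 Y13.00 E0.2092
G1 X-0.14 Y12.28 E0.2267
G1 X-3.22 Y10.22 E0.2441
G1 X-5.28 Y7.14 E0.2615
G1 X-6.00 Y3.50 E0.2790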